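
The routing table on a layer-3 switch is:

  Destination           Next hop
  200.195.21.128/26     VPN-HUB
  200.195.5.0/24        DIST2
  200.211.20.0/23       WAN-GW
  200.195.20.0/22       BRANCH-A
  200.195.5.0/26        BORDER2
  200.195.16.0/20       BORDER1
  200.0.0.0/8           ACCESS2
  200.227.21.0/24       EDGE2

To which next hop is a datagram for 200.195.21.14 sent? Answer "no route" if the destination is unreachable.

BRANCH-A

Routes whose prefix contains 200.195.21.14:
  200.0.0.0/8 (200.0.0.0 - 200.255.255.255) -> ACCESS2
  200.195.16.0/20 (200.195.16.0 - 200.195.31.255) -> BORDER1
  200.195.20.0/22 (200.195.20.0 - 200.195.23.255) -> BRANCH-A
More-specific entries that do NOT match:
  200.195.21.128/26 (200.195.21.128 - 200.195.21.191) does not contain 200.195.21.14
  200.195.5.0/26 (200.195.5.0 - 200.195.5.63) does not contain 200.195.21.14
  200.195.5.0/24 (200.195.5.0 - 200.195.5.255) does not contain 200.195.21.14
  200.227.21.0/24 (200.227.21.0 - 200.227.21.255) does not contain 200.195.21.14
  200.211.20.0/23 (200.211.20.0 - 200.211.21.255) does not contain 200.195.21.14
Longest matching prefix is /22 -> next hop BRANCH-A.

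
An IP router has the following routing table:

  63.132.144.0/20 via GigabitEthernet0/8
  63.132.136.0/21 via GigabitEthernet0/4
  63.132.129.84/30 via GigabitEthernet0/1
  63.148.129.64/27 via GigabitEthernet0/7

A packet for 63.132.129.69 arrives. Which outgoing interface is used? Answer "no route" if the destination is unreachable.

no route

No entry's prefix contains 63.132.129.69; there is no default route.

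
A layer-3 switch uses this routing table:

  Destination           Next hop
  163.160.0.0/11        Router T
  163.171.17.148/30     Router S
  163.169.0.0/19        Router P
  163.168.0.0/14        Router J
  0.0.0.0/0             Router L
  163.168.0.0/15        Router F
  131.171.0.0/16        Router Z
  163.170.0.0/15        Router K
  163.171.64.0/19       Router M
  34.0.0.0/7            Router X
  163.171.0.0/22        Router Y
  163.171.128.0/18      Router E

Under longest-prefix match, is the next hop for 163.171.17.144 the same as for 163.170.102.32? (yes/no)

163.171.17.144: longest match 163.170.0.0/15 -> Router K
163.170.102.32: longest match 163.170.0.0/15 -> Router K

yes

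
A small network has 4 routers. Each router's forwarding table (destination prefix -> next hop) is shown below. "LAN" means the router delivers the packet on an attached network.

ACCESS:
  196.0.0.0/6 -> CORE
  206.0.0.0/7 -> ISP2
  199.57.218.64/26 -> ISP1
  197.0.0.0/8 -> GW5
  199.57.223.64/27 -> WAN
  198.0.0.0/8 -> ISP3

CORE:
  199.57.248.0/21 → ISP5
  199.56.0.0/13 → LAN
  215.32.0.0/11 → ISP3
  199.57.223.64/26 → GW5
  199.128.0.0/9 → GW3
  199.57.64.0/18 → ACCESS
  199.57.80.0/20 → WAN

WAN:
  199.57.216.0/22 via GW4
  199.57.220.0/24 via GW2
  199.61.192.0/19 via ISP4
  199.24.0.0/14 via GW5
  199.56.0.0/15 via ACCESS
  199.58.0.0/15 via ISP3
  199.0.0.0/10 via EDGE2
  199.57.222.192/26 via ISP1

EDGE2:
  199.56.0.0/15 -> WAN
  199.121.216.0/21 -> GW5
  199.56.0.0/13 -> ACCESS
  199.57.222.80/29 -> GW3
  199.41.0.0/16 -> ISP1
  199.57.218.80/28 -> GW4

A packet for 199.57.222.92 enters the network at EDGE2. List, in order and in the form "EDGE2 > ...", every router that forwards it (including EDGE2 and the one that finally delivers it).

At EDGE2: longest match for 199.57.222.92 is 199.56.0.0/15 -> WAN
At WAN: longest match for 199.57.222.92 is 199.56.0.0/15 -> ACCESS
At ACCESS: longest match for 199.57.222.92 is 196.0.0.0/6 -> CORE
At CORE: longest match for 199.57.222.92 is 199.56.0.0/13 -> LAN

EDGE2 > WAN > ACCESS > CORE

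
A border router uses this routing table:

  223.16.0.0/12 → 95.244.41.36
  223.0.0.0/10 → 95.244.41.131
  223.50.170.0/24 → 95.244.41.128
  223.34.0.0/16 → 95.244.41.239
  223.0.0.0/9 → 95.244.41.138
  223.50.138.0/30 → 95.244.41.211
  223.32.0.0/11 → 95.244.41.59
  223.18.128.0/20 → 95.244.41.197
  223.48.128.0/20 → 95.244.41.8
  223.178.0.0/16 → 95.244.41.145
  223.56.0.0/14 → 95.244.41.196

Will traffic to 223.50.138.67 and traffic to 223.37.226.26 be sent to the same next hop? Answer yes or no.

223.50.138.67: longest match 223.32.0.0/11 -> 95.244.41.59
223.37.226.26: longest match 223.32.0.0/11 -> 95.244.41.59

yes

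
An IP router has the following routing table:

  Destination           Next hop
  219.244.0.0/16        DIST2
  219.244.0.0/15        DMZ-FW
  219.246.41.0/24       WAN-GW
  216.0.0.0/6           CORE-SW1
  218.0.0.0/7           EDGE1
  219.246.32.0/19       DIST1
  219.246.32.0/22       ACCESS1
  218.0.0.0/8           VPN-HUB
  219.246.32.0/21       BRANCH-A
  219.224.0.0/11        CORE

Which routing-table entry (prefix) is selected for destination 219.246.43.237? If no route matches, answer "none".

Entries matching 219.246.43.237:
  216.0.0.0/6 (216.0.0.0 - 219.255.255.255)
  218.0.0.0/7 (218.0.0.0 - 219.255.255.255)
  219.224.0.0/11 (219.224.0.0 - 219.255.255.255)
  219.246.32.0/19 (219.246.32.0 - 219.246.63.255)
Most specific is 219.246.32.0/19.

219.246.32.0/19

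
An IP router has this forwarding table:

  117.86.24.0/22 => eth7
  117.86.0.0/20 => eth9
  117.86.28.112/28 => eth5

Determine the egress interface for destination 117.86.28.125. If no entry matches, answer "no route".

eth5

Routes whose prefix contains 117.86.28.125:
  117.86.28.112/28 (117.86.28.112 - 117.86.28.127) -> eth5
Longest matching prefix is /28 -> interface eth5.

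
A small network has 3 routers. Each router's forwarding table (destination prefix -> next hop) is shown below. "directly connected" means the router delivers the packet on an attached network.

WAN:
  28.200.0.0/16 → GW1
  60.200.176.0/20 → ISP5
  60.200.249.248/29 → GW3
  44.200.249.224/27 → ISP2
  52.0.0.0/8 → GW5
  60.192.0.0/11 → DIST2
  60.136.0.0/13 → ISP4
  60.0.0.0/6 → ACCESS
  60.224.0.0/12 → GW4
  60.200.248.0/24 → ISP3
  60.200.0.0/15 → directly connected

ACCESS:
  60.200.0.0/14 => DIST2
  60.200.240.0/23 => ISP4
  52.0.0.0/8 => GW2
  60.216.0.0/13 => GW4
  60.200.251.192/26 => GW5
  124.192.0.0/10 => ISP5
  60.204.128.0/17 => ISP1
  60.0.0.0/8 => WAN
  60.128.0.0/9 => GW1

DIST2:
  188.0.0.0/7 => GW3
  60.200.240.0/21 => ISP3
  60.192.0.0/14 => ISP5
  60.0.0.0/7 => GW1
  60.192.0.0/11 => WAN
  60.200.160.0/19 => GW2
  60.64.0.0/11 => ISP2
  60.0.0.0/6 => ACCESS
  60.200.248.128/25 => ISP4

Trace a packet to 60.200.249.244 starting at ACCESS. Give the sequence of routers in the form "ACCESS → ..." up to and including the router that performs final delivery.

ACCESS → DIST2 → WAN

At ACCESS: longest match for 60.200.249.244 is 60.200.0.0/14 -> DIST2
At DIST2: longest match for 60.200.249.244 is 60.192.0.0/11 -> WAN
At WAN: longest match for 60.200.249.244 is 60.200.0.0/15 -> directly connected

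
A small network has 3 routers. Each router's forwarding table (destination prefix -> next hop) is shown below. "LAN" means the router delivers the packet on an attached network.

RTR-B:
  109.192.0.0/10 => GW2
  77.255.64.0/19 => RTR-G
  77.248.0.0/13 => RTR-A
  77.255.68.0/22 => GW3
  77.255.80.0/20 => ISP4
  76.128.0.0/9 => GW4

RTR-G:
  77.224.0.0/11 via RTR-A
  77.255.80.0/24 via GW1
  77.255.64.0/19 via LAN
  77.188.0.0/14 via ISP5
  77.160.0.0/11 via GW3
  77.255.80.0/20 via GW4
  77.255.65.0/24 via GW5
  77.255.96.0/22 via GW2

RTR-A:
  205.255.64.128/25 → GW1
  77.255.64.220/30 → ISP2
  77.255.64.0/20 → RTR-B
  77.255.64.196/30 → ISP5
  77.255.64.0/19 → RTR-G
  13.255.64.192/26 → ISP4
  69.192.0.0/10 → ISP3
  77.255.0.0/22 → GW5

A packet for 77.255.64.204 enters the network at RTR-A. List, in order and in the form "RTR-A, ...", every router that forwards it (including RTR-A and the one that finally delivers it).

At RTR-A: longest match for 77.255.64.204 is 77.255.64.0/20 -> RTR-B
At RTR-B: longest match for 77.255.64.204 is 77.255.64.0/19 -> RTR-G
At RTR-G: longest match for 77.255.64.204 is 77.255.64.0/19 -> LAN

RTR-A, RTR-B, RTR-G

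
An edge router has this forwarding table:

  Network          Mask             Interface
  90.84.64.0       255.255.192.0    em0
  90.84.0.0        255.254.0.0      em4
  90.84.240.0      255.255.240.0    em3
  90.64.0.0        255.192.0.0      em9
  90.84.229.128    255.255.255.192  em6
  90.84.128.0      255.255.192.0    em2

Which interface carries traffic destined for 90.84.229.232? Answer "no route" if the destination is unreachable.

Routes whose prefix contains 90.84.229.232:
  90.64.0.0/10 (90.64.0.0 - 90.127.255.255) -> em9
  90.84.0.0/15 (90.84.0.0 - 90.85.255.255) -> em4
More-specific entries that do NOT match:
  90.84.229.128/26 (90.84.229.128 - 90.84.229.191) does not contain 90.84.229.232
  90.84.240.0/20 (90.84.240.0 - 90.84.255.255) does not contain 90.84.229.232
  90.84.64.0/18 (90.84.64.0 - 90.84.127.255) does not contain 90.84.229.232
  90.84.128.0/18 (90.84.128.0 - 90.84.191.255) does not contain 90.84.229.232
Longest matching prefix is /15 -> interface em4.

em4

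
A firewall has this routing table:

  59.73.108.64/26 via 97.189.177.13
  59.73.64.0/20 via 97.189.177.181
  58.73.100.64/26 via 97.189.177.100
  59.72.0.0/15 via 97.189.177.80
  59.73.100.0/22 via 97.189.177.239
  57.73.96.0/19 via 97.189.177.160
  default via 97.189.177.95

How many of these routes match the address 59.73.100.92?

3

Prefixes containing 59.73.100.92:
  0.0.0.0/0 (default, matches everything)
  59.72.0.0/15 (59.72.0.0 - 59.73.255.255)
  59.73.100.0/22 (59.73.100.0 - 59.73.103.255)
Total matching entries: 3.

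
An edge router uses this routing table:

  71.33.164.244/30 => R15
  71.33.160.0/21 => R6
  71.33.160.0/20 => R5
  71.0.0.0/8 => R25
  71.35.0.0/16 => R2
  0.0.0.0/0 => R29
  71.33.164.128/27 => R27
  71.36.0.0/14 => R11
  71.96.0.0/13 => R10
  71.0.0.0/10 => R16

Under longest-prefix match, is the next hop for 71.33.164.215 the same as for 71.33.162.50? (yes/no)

71.33.164.215: longest match 71.33.160.0/21 -> R6
71.33.162.50: longest match 71.33.160.0/21 -> R6

yes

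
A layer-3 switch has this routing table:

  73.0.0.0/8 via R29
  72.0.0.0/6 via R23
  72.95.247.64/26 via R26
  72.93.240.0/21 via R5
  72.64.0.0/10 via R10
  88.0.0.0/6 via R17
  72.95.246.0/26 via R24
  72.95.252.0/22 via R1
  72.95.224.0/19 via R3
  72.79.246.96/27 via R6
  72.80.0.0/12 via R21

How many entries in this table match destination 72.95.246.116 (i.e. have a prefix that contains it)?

4

Prefixes containing 72.95.246.116:
  72.0.0.0/6 (72.0.0.0 - 75.255.255.255)
  72.64.0.0/10 (72.64.0.0 - 72.127.255.255)
  72.80.0.0/12 (72.80.0.0 - 72.95.255.255)
  72.95.224.0/19 (72.95.224.0 - 72.95.255.255)
Total matching entries: 4.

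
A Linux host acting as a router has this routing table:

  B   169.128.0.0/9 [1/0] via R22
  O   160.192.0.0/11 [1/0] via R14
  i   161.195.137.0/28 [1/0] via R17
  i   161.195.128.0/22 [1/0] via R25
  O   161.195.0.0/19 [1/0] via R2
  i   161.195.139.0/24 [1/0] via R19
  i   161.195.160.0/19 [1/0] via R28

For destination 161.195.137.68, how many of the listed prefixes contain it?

No listed prefix contains 161.195.137.68.
Total matching entries: 0.

0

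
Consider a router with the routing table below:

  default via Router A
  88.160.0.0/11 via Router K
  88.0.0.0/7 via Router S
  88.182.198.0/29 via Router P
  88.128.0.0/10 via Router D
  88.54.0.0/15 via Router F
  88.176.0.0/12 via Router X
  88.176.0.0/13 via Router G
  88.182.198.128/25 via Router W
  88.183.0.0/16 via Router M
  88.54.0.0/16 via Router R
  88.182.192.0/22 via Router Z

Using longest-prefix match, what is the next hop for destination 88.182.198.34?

Routes whose prefix contains 88.182.198.34:
  0.0.0.0/0 (default, matches everything) -> Router A
  88.0.0.0/7 (88.0.0.0 - 89.255.255.255) -> Router S
  88.128.0.0/10 (88.128.0.0 - 88.191.255.255) -> Router D
  88.160.0.0/11 (88.160.0.0 - 88.191.255.255) -> Router K
  88.176.0.0/12 (88.176.0.0 - 88.191.255.255) -> Router X
  88.176.0.0/13 (88.176.0.0 - 88.183.255.255) -> Router G
More-specific entries that do NOT match:
  88.182.198.0/29 (88.182.198.0 - 88.182.198.7) does not contain 88.182.198.34
  88.182.198.128/25 (88.182.198.128 - 88.182.198.255) does not contain 88.182.198.34
  88.182.192.0/22 (88.182.192.0 - 88.182.195.255) does not contain 88.182.198.34
  88.183.0.0/16 (88.183.0.0 - 88.183.255.255) does not contain 88.182.198.34
  88.54.0.0/16 (88.54.0.0 - 88.54.255.255) does not contain 88.182.198.34
  88.54.0.0/15 (88.54.0.0 - 88.55.255.255) does not contain 88.182.198.34
Longest matching prefix is /13 -> next hop Router G.

Router G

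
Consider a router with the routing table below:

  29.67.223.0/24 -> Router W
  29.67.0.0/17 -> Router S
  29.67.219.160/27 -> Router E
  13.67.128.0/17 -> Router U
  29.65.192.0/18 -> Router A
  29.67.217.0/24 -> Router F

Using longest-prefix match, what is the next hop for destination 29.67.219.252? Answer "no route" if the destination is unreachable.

no route

No entry's prefix contains 29.67.219.252; there is no default route.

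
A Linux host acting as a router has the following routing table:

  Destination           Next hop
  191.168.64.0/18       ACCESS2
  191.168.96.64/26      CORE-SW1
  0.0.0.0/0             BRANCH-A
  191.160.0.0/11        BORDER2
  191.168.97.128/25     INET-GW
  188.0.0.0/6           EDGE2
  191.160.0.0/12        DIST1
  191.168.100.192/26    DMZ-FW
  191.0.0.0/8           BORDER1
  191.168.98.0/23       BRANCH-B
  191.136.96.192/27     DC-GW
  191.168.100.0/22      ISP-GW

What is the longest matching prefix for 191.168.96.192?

Entries matching 191.168.96.192:
  0.0.0.0/0 (default, matches everything)
  188.0.0.0/6 (188.0.0.0 - 191.255.255.255)
  191.0.0.0/8 (191.0.0.0 - 191.255.255.255)
  191.160.0.0/11 (191.160.0.0 - 191.191.255.255)
  191.160.0.0/12 (191.160.0.0 - 191.175.255.255)
  191.168.64.0/18 (191.168.64.0 - 191.168.127.255)
Most specific is 191.168.64.0/18.

191.168.64.0/18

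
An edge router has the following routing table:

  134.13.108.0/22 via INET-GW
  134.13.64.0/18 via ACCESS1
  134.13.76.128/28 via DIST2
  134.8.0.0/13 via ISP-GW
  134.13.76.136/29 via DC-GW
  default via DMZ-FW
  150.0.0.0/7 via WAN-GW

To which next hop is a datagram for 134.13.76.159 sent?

Routes whose prefix contains 134.13.76.159:
  0.0.0.0/0 (default, matches everything) -> DMZ-FW
  134.8.0.0/13 (134.8.0.0 - 134.15.255.255) -> ISP-GW
  134.13.64.0/18 (134.13.64.0 - 134.13.127.255) -> ACCESS1
More-specific entries that do NOT match:
  134.13.76.136/29 (134.13.76.136 - 134.13.76.143) does not contain 134.13.76.159
  134.13.76.128/28 (134.13.76.128 - 134.13.76.143) does not contain 134.13.76.159
  134.13.108.0/22 (134.13.108.0 - 134.13.111.255) does not contain 134.13.76.159
Longest matching prefix is /18 -> next hop ACCESS1.

ACCESS1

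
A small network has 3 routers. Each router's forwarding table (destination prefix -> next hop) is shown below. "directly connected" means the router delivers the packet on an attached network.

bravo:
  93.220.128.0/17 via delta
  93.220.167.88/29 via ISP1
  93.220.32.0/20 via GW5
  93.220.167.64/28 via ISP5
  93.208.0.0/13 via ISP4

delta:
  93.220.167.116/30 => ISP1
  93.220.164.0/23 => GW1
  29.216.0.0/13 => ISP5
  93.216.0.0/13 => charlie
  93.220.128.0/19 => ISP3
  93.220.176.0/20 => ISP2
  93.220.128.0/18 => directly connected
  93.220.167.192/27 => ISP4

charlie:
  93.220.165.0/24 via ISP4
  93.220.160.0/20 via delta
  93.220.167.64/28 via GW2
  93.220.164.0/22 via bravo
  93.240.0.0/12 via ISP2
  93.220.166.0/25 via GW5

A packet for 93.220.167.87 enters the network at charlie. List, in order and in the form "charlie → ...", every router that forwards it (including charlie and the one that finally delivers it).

At charlie: longest match for 93.220.167.87 is 93.220.164.0/22 -> bravo
At bravo: longest match for 93.220.167.87 is 93.220.128.0/17 -> delta
At delta: longest match for 93.220.167.87 is 93.220.128.0/18 -> directly connected

charlie → bravo → delta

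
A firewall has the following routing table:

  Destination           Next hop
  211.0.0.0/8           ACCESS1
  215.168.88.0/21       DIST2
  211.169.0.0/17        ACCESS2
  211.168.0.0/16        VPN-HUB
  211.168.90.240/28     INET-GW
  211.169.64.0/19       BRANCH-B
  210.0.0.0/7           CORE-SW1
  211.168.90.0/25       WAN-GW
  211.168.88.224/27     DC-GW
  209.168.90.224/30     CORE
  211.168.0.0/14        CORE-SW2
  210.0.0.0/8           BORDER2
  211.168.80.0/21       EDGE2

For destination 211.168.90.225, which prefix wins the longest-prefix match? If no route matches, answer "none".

Entries matching 211.168.90.225:
  210.0.0.0/7 (210.0.0.0 - 211.255.255.255)
  211.0.0.0/8 (211.0.0.0 - 211.255.255.255)
  211.168.0.0/14 (211.168.0.0 - 211.171.255.255)
  211.168.0.0/16 (211.168.0.0 - 211.168.255.255)
Most specific is 211.168.0.0/16.

211.168.0.0/16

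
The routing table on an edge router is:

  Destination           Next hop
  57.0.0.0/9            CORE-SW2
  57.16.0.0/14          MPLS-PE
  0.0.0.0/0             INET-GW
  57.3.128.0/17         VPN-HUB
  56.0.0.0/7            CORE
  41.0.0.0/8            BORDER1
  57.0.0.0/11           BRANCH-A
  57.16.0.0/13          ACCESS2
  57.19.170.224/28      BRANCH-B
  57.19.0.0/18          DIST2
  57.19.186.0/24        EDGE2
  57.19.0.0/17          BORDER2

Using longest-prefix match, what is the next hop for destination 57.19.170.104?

MPLS-PE

Routes whose prefix contains 57.19.170.104:
  0.0.0.0/0 (default, matches everything) -> INET-GW
  56.0.0.0/7 (56.0.0.0 - 57.255.255.255) -> CORE
  57.0.0.0/9 (57.0.0.0 - 57.127.255.255) -> CORE-SW2
  57.0.0.0/11 (57.0.0.0 - 57.31.255.255) -> BRANCH-A
  57.16.0.0/13 (57.16.0.0 - 57.23.255.255) -> ACCESS2
  57.16.0.0/14 (57.16.0.0 - 57.19.255.255) -> MPLS-PE
More-specific entries that do NOT match:
  57.19.170.224/28 (57.19.170.224 - 57.19.170.239) does not contain 57.19.170.104
  57.19.186.0/24 (57.19.186.0 - 57.19.186.255) does not contain 57.19.170.104
  57.19.0.0/18 (57.19.0.0 - 57.19.63.255) does not contain 57.19.170.104
  57.3.128.0/17 (57.3.128.0 - 57.3.255.255) does not contain 57.19.170.104
  57.19.0.0/17 (57.19.0.0 - 57.19.127.255) does not contain 57.19.170.104
Longest matching prefix is /14 -> next hop MPLS-PE.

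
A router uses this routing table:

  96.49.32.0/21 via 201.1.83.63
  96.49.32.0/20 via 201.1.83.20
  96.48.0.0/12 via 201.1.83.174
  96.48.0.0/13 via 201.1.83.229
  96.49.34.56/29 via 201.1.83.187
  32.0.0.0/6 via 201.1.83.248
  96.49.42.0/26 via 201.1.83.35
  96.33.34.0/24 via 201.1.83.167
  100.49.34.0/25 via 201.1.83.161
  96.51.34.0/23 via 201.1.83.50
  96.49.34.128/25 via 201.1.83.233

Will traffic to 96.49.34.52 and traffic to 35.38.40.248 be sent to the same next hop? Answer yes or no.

96.49.34.52: longest match 96.49.32.0/21 -> 201.1.83.63
35.38.40.248: longest match 32.0.0.0/6 -> 201.1.83.248

no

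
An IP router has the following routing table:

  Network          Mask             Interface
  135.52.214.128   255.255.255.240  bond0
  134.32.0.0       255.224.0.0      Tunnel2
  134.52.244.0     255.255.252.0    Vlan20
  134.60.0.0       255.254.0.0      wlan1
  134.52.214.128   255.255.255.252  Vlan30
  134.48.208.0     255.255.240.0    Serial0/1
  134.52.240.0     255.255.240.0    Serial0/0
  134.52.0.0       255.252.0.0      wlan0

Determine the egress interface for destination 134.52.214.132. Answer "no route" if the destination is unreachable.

Routes whose prefix contains 134.52.214.132:
  134.32.0.0/11 (134.32.0.0 - 134.63.255.255) -> Tunnel2
  134.52.0.0/14 (134.52.0.0 - 134.55.255.255) -> wlan0
More-specific entries that do NOT match:
  134.52.214.128/30 (134.52.214.128 - 134.52.214.131) does not contain 134.52.214.132
  135.52.214.128/28 (135.52.214.128 - 135.52.214.143) does not contain 134.52.214.132
  134.52.244.0/22 (134.52.244.0 - 134.52.247.255) does not contain 134.52.214.132
  134.48.208.0/20 (134.48.208.0 - 134.48.223.255) does not contain 134.52.214.132
  134.52.240.0/20 (134.52.240.0 - 134.52.255.255) does not contain 134.52.214.132
  134.60.0.0/15 (134.60.0.0 - 134.61.255.255) does not contain 134.52.214.132
Longest matching prefix is /14 -> interface wlan0.

wlan0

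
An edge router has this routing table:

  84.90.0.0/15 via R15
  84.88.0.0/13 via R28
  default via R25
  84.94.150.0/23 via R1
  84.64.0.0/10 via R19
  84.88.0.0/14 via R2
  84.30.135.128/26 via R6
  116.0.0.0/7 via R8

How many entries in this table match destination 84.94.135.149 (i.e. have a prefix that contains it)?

Prefixes containing 84.94.135.149:
  0.0.0.0/0 (default, matches everything)
  84.64.0.0/10 (84.64.0.0 - 84.127.255.255)
  84.88.0.0/13 (84.88.0.0 - 84.95.255.255)
Total matching entries: 3.

3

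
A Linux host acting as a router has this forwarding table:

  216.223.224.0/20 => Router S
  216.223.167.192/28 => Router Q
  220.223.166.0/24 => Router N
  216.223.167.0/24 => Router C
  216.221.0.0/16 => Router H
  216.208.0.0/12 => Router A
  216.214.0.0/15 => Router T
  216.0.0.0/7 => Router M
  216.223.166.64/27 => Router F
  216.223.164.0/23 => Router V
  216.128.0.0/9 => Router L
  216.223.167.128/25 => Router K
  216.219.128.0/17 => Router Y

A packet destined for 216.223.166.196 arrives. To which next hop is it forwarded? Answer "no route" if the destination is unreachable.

Routes whose prefix contains 216.223.166.196:
  216.0.0.0/7 (216.0.0.0 - 217.255.255.255) -> Router M
  216.128.0.0/9 (216.128.0.0 - 216.255.255.255) -> Router L
  216.208.0.0/12 (216.208.0.0 - 216.223.255.255) -> Router A
More-specific entries that do NOT match:
  216.223.167.192/28 (216.223.167.192 - 216.223.167.207) does not contain 216.223.166.196
  216.223.166.64/27 (216.223.166.64 - 216.223.166.95) does not contain 216.223.166.196
  216.223.167.128/25 (216.223.167.128 - 216.223.167.255) does not contain 216.223.166.196
  220.223.166.0/24 (220.223.166.0 - 220.223.166.255) does not contain 216.223.166.196
  216.223.167.0/24 (216.223.167.0 - 216.223.167.255) does not contain 216.223.166.196
  216.223.164.0/23 (216.223.164.0 - 216.223.165.255) does not contain 216.223.166.196
  216.223.224.0/20 (216.223.224.0 - 216.223.239.255) does not contain 216.223.166.196
  216.219.128.0/17 (216.219.128.0 - 216.219.255.255) does not contain 216.223.166.196
  216.221.0.0/16 (216.221.0.0 - 216.221.255.255) does not contain 216.223.166.196
  216.214.0.0/15 (216.214.0.0 - 216.215.255.255) does not contain 216.223.166.196
Longest matching prefix is /12 -> next hop Router A.

Router A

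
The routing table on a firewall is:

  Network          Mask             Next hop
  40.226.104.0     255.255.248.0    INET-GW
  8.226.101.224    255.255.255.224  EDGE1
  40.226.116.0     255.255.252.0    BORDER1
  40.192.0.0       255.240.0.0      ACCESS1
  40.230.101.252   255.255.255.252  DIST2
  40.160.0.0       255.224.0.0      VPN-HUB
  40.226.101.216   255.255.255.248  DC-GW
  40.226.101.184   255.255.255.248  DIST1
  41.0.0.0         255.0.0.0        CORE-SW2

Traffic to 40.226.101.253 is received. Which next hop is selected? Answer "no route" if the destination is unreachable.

no route

No entry's prefix contains 40.226.101.253; there is no default route.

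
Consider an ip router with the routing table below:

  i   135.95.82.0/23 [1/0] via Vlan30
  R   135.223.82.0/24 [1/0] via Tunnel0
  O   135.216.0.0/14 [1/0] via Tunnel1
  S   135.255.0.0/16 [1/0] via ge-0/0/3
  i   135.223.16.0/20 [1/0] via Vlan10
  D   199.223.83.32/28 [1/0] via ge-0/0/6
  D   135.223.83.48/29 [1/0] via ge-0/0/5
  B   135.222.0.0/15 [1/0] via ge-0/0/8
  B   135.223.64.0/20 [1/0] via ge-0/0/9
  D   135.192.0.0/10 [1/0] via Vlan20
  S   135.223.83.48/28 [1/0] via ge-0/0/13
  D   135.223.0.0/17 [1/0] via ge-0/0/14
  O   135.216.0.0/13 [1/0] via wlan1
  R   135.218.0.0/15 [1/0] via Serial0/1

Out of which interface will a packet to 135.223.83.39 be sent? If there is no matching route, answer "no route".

Routes whose prefix contains 135.223.83.39:
  135.192.0.0/10 (135.192.0.0 - 135.255.255.255) -> Vlan20
  135.216.0.0/13 (135.216.0.0 - 135.223.255.255) -> wlan1
  135.222.0.0/15 (135.222.0.0 - 135.223.255.255) -> ge-0/0/8
  135.223.0.0/17 (135.223.0.0 - 135.223.127.255) -> ge-0/0/14
More-specific entries that do NOT match:
  135.223.83.48/29 (135.223.83.48 - 135.223.83.55) does not contain 135.223.83.39
  199.223.83.32/28 (199.223.83.32 - 199.223.83.47) does not contain 135.223.83.39
  135.223.83.48/28 (135.223.83.48 - 135.223.83.63) does not contain 135.223.83.39
  135.223.82.0/24 (135.223.82.0 - 135.223.82.255) does not contain 135.223.83.39
  135.95.82.0/23 (135.95.82.0 - 135.95.83.255) does not contain 135.223.83.39
  135.223.16.0/20 (135.223.16.0 - 135.223.31.255) does not contain 135.223.83.39
  135.223.64.0/20 (135.223.64.0 - 135.223.79.255) does not contain 135.223.83.39
Longest matching prefix is /17 -> interface ge-0/0/14.

ge-0/0/14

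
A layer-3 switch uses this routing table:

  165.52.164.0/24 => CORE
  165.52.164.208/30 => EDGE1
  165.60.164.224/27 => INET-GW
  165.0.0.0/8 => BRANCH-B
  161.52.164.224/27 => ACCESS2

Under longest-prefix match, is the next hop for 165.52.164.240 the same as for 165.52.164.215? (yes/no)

yes

165.52.164.240: longest match 165.52.164.0/24 -> CORE
165.52.164.215: longest match 165.52.164.0/24 -> CORE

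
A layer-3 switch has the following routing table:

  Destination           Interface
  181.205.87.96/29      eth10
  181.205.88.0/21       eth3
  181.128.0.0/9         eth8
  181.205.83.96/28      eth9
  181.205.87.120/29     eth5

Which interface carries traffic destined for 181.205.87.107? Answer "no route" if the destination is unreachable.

eth8

Routes whose prefix contains 181.205.87.107:
  181.128.0.0/9 (181.128.0.0 - 181.255.255.255) -> eth8
More-specific entries that do NOT match:
  181.205.87.96/29 (181.205.87.96 - 181.205.87.103) does not contain 181.205.87.107
  181.205.87.120/29 (181.205.87.120 - 181.205.87.127) does not contain 181.205.87.107
  181.205.83.96/28 (181.205.83.96 - 181.205.83.111) does not contain 181.205.87.107
  181.205.88.0/21 (181.205.88.0 - 181.205.95.255) does not contain 181.205.87.107
Longest matching prefix is /9 -> interface eth8.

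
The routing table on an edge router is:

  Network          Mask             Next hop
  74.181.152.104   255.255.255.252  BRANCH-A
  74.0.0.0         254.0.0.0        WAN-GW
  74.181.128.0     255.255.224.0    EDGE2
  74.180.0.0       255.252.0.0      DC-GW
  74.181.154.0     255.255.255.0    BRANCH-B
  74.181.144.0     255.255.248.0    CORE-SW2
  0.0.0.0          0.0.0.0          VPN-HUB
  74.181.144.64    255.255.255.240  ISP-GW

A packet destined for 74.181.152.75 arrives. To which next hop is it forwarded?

EDGE2

Routes whose prefix contains 74.181.152.75:
  0.0.0.0/0 (default, matches everything) -> VPN-HUB
  74.0.0.0/7 (74.0.0.0 - 75.255.255.255) -> WAN-GW
  74.180.0.0/14 (74.180.0.0 - 74.183.255.255) -> DC-GW
  74.181.128.0/19 (74.181.128.0 - 74.181.159.255) -> EDGE2
More-specific entries that do NOT match:
  74.181.152.104/30 (74.181.152.104 - 74.181.152.107) does not contain 74.181.152.75
  74.181.144.64/28 (74.181.144.64 - 74.181.144.79) does not contain 74.181.152.75
  74.181.154.0/24 (74.181.154.0 - 74.181.154.255) does not contain 74.181.152.75
  74.181.144.0/21 (74.181.144.0 - 74.181.151.255) does not contain 74.181.152.75
Longest matching prefix is /19 -> next hop EDGE2.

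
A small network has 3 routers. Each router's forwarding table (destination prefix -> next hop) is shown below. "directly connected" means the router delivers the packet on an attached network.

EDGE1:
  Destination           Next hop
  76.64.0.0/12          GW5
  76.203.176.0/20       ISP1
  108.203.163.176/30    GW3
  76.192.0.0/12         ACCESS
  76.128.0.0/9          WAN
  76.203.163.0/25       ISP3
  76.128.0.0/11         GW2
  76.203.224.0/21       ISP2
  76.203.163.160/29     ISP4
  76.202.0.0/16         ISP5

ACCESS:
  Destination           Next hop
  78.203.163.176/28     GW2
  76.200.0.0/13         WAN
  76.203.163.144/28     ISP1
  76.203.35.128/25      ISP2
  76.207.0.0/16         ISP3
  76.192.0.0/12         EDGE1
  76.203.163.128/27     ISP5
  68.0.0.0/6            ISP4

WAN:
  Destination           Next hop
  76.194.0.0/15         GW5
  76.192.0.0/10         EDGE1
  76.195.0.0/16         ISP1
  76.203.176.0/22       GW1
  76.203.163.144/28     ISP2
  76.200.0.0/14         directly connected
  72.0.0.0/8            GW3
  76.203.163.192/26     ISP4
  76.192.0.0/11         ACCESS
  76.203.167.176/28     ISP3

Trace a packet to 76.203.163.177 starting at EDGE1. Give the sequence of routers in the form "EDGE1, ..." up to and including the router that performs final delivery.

EDGE1, ACCESS, WAN

At EDGE1: longest match for 76.203.163.177 is 76.192.0.0/12 -> ACCESS
At ACCESS: longest match for 76.203.163.177 is 76.200.0.0/13 -> WAN
At WAN: longest match for 76.203.163.177 is 76.200.0.0/14 -> directly connected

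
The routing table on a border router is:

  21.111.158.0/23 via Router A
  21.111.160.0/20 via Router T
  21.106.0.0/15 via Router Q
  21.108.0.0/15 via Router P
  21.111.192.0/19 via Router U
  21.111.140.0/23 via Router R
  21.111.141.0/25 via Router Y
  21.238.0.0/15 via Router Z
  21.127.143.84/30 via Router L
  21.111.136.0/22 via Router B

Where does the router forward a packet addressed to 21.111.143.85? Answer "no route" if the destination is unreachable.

No entry's prefix contains 21.111.143.85; there is no default route.

no route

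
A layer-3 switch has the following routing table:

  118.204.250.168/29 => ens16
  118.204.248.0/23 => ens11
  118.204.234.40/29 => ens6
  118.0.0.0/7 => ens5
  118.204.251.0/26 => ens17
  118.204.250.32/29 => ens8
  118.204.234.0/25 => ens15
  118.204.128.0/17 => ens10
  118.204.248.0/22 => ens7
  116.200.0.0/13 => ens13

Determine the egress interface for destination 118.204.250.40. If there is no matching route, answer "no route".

Routes whose prefix contains 118.204.250.40:
  118.0.0.0/7 (118.0.0.0 - 119.255.255.255) -> ens5
  118.204.128.0/17 (118.204.128.0 - 118.204.255.255) -> ens10
  118.204.248.0/22 (118.204.248.0 - 118.204.251.255) -> ens7
More-specific entries that do NOT match:
  118.204.250.168/29 (118.204.250.168 - 118.204.250.175) does not contain 118.204.250.40
  118.204.234.40/29 (118.204.234.40 - 118.204.234.47) does not contain 118.204.250.40
  118.204.250.32/29 (118.204.250.32 - 118.204.250.39) does not contain 118.204.250.40
  118.204.251.0/26 (118.204.251.0 - 118.204.251.63) does not contain 118.204.250.40
  118.204.234.0/25 (118.204.234.0 - 118.204.234.127) does not contain 118.204.250.40
  118.204.248.0/23 (118.204.248.0 - 118.204.249.255) does not contain 118.204.250.40
Longest matching prefix is /22 -> interface ens7.

ens7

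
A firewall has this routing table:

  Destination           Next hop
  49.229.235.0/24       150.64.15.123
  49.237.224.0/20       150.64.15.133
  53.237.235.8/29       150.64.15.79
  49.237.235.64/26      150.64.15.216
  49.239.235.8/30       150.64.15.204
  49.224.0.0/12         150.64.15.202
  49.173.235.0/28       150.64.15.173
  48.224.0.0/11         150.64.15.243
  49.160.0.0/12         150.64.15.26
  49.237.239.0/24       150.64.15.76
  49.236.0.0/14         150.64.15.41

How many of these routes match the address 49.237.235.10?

3

Prefixes containing 49.237.235.10:
  49.224.0.0/12 (49.224.0.0 - 49.239.255.255)
  49.236.0.0/14 (49.236.0.0 - 49.239.255.255)
  49.237.224.0/20 (49.237.224.0 - 49.237.239.255)
Total matching entries: 3.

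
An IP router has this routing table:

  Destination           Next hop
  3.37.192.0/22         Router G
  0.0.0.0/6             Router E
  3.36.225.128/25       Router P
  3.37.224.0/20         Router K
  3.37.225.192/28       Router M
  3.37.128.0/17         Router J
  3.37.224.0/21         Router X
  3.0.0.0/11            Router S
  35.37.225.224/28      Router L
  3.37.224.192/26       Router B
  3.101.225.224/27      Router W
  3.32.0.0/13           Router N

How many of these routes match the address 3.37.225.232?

5

Prefixes containing 3.37.225.232:
  0.0.0.0/6 (0.0.0.0 - 3.255.255.255)
  3.32.0.0/13 (3.32.0.0 - 3.39.255.255)
  3.37.128.0/17 (3.37.128.0 - 3.37.255.255)
  3.37.224.0/20 (3.37.224.0 - 3.37.239.255)
  3.37.224.0/21 (3.37.224.0 - 3.37.231.255)
Total matching entries: 5.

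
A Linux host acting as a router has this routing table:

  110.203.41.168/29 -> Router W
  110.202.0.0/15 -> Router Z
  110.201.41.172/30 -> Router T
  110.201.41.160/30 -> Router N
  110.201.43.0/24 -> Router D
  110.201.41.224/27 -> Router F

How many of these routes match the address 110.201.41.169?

0

No listed prefix contains 110.201.41.169.
Total matching entries: 0.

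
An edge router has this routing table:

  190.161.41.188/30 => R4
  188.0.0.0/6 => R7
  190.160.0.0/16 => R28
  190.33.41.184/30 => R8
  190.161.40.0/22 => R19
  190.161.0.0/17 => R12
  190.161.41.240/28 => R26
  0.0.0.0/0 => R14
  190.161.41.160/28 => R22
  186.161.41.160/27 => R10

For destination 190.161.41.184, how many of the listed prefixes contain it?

4

Prefixes containing 190.161.41.184:
  0.0.0.0/0 (default, matches everything)
  188.0.0.0/6 (188.0.0.0 - 191.255.255.255)
  190.161.0.0/17 (190.161.0.0 - 190.161.127.255)
  190.161.40.0/22 (190.161.40.0 - 190.161.43.255)
Total matching entries: 4.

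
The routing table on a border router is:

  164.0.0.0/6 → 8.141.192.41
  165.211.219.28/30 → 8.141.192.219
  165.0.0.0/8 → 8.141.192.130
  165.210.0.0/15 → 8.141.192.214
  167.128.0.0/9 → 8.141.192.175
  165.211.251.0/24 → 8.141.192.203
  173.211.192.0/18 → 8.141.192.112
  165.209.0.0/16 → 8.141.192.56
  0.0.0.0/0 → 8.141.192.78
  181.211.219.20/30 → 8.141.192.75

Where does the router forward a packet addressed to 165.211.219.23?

Routes whose prefix contains 165.211.219.23:
  0.0.0.0/0 (default, matches everything) -> 8.141.192.78
  164.0.0.0/6 (164.0.0.0 - 167.255.255.255) -> 8.141.192.41
  165.0.0.0/8 (165.0.0.0 - 165.255.255.255) -> 8.141.192.130
  165.210.0.0/15 (165.210.0.0 - 165.211.255.255) -> 8.141.192.214
More-specific entries that do NOT match:
  165.211.219.28/30 (165.211.219.28 - 165.211.219.31) does not contain 165.211.219.23
  181.211.219.20/30 (181.211.219.20 - 181.211.219.23) does not contain 165.211.219.23
  165.211.251.0/24 (165.211.251.0 - 165.211.251.255) does not contain 165.211.219.23
  173.211.192.0/18 (173.211.192.0 - 173.211.255.255) does not contain 165.211.219.23
  165.209.0.0/16 (165.209.0.0 - 165.209.255.255) does not contain 165.211.219.23
Longest matching prefix is /15 -> next hop 8.141.192.214.

8.141.192.214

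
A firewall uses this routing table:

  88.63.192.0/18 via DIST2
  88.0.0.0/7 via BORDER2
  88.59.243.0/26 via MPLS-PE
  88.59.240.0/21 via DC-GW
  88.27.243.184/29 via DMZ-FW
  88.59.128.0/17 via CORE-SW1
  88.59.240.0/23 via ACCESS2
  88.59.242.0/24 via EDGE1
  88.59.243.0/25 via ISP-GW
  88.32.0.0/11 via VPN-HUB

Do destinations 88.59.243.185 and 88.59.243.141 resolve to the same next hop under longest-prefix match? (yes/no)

88.59.243.185: longest match 88.59.240.0/21 -> DC-GW
88.59.243.141: longest match 88.59.240.0/21 -> DC-GW

yes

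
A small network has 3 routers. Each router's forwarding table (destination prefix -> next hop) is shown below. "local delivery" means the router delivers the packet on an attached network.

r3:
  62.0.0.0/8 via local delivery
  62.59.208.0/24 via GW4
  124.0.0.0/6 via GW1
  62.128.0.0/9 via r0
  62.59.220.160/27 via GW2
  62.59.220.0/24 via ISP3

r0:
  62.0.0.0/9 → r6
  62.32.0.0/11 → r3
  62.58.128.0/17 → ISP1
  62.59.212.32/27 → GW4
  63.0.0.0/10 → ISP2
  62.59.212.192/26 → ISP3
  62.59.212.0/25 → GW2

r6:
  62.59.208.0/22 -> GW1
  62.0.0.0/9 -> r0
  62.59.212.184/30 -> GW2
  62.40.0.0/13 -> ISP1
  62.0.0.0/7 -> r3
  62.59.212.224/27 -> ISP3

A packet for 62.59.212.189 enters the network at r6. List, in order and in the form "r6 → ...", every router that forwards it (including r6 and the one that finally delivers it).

r6 → r0 → r3

At r6: longest match for 62.59.212.189 is 62.0.0.0/9 -> r0
At r0: longest match for 62.59.212.189 is 62.32.0.0/11 -> r3
At r3: longest match for 62.59.212.189 is 62.0.0.0/8 -> local delivery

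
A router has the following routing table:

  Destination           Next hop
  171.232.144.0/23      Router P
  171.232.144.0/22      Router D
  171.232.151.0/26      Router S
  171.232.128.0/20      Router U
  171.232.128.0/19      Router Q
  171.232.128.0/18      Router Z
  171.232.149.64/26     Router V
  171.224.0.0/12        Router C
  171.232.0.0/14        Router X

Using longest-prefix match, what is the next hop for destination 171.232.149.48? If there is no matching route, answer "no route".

Router Q

Routes whose prefix contains 171.232.149.48:
  171.224.0.0/12 (171.224.0.0 - 171.239.255.255) -> Router C
  171.232.0.0/14 (171.232.0.0 - 171.235.255.255) -> Router X
  171.232.128.0/18 (171.232.128.0 - 171.232.191.255) -> Router Z
  171.232.128.0/19 (171.232.128.0 - 171.232.159.255) -> Router Q
More-specific entries that do NOT match:
  171.232.151.0/26 (171.232.151.0 - 171.232.151.63) does not contain 171.232.149.48
  171.232.149.64/26 (171.232.149.64 - 171.232.149.127) does not contain 171.232.149.48
  171.232.144.0/23 (171.232.144.0 - 171.232.145.255) does not contain 171.232.149.48
  171.232.144.0/22 (171.232.144.0 - 171.232.147.255) does not contain 171.232.149.48
  171.232.128.0/20 (171.232.128.0 - 171.232.143.255) does not contain 171.232.149.48
Longest matching prefix is /19 -> next hop Router Q.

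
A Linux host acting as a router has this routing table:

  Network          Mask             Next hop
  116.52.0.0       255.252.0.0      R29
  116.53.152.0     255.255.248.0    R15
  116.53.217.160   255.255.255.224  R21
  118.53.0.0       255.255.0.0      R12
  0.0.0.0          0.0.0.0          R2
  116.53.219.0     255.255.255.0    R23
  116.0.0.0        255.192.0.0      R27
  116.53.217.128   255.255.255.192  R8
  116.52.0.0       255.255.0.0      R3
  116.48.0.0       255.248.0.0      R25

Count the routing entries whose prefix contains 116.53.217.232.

Prefixes containing 116.53.217.232:
  0.0.0.0/0 (default, matches everything)
  116.0.0.0/10 (116.0.0.0 - 116.63.255.255)
  116.48.0.0/13 (116.48.0.0 - 116.55.255.255)
  116.52.0.0/14 (116.52.0.0 - 116.55.255.255)
Total matching entries: 4.

4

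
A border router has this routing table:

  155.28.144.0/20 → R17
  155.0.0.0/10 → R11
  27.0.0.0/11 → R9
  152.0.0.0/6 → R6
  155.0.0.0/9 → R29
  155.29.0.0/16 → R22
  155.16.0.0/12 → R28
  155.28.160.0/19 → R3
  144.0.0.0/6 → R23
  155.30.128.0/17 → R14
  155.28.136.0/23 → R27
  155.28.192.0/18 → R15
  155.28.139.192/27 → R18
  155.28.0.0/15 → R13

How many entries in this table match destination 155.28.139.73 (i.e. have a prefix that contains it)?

5

Prefixes containing 155.28.139.73:
  152.0.0.0/6 (152.0.0.0 - 155.255.255.255)
  155.0.0.0/9 (155.0.0.0 - 155.127.255.255)
  155.0.0.0/10 (155.0.0.0 - 155.63.255.255)
  155.16.0.0/12 (155.16.0.0 - 155.31.255.255)
  155.28.0.0/15 (155.28.0.0 - 155.29.255.255)
Total matching entries: 5.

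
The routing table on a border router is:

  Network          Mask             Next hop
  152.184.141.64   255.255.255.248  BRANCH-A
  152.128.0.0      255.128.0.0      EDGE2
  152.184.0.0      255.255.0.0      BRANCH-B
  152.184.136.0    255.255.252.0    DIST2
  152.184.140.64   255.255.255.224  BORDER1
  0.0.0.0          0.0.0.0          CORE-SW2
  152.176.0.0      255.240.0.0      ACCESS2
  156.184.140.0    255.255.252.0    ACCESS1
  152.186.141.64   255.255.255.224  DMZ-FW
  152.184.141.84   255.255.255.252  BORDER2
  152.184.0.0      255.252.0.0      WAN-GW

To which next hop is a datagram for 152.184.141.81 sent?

Routes whose prefix contains 152.184.141.81:
  0.0.0.0/0 (default, matches everything) -> CORE-SW2
  152.128.0.0/9 (152.128.0.0 - 152.255.255.255) -> EDGE2
  152.176.0.0/12 (152.176.0.0 - 152.191.255.255) -> ACCESS2
  152.184.0.0/14 (152.184.0.0 - 152.187.255.255) -> WAN-GW
  152.184.0.0/16 (152.184.0.0 - 152.184.255.255) -> BRANCH-B
More-specific entries that do NOT match:
  152.184.141.84/30 (152.184.141.84 - 152.184.141.87) does not contain 152.184.141.81
  152.184.141.64/29 (152.184.141.64 - 152.184.141.71) does not contain 152.184.141.81
  152.184.140.64/27 (152.184.140.64 - 152.184.140.95) does not contain 152.184.141.81
  152.186.141.64/27 (152.186.141.64 - 152.186.141.95) does not contain 152.184.141.81
  152.184.136.0/22 (152.184.136.0 - 152.184.139.255) does not contain 152.184.141.81
  156.184.140.0/22 (156.184.140.0 - 156.184.143.255) does not contain 152.184.141.81
Longest matching prefix is /16 -> next hop BRANCH-B.

BRANCH-B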